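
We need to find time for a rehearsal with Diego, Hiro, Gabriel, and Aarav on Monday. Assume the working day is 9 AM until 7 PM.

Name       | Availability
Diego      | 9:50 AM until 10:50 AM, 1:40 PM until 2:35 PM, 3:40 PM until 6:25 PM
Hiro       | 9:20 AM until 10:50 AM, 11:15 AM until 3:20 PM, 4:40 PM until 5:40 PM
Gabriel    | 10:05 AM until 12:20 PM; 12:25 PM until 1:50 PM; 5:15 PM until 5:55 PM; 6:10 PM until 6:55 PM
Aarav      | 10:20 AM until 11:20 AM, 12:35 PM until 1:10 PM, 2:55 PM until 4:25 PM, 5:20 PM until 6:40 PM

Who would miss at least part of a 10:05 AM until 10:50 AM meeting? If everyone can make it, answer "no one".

Diego: free for 10:05-10:50. Hiro: free for 10:05-10:50. Gabriel: free for 10:05-10:50. Aarav: not fully free for 10:05-10:50.

Aarav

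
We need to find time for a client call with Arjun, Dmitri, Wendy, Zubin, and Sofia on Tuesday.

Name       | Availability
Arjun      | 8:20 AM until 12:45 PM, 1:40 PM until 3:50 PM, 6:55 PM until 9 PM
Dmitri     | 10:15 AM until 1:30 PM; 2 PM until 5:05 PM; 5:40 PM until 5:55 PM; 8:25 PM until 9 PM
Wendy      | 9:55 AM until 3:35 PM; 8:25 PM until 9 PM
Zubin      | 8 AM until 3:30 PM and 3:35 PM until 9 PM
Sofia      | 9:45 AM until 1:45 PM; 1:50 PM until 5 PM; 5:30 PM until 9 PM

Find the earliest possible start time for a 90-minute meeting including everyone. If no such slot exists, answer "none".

10:15

Arjun ∩ Dmitri: 10:15-12:45, 14:00-15:50, 20:25-21:00.
Arjun ∩ Dmitri ∩ Wendy: 10:15-12:45, 14:00-15:35, 20:25-21:00.
Arjun ∩ Dmitri ∩ Wendy ∩ Zubin: 10:15-12:45, 14:00-15:30, 20:25-21:00.
Arjun ∩ Dmitri ∩ Wendy ∩ Zubin ∩ Sofia: 10:15-12:45, 14:00-15:30, 20:25-21:00.
The first common window of at least 90 minutes is 10:15-12:45, so the earliest start is 10:15.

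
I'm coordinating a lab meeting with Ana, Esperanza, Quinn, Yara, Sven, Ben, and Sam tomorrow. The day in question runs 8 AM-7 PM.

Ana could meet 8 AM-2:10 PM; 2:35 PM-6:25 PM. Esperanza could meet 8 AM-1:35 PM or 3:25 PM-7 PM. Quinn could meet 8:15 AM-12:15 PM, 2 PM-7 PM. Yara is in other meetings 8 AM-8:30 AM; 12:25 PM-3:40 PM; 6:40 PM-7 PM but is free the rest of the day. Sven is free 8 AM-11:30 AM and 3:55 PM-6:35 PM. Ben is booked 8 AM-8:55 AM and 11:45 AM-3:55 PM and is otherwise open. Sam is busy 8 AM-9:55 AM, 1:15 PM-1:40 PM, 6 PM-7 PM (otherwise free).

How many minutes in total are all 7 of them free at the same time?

220

Ana free: 08:00-14:10, 14:35-18:25.
Esperanza free: 08:00-13:35, 15:25-19:00.
Quinn free: 08:15-12:15, 14:00-19:00.
Yara free: 08:30-12:25, 15:40-18:40 (invert busy blocks within the working day).
Sven free: 08:00-11:30, 15:55-18:35.
Ben free: 08:55-11:45, 15:55-19:00 (invert busy blocks within the working day).
Sam free: 09:55-13:15, 13:40-18:00 (invert busy blocks within the working day).
Ana ∩ Esperanza: 08:00-13:35, 15:25-18:25.
Ana ∩ Esperanza ∩ Quinn: 08:15-12:15, 15:25-18:25.
Ana ∩ Esperanza ∩ Quinn ∩ Yara: 08:30-12:15, 15:40-18:25.
Ana ∩ Esperanza ∩ Quinn ∩ Yara ∩ Sven: 08:30-11:30, 15:55-18:25.
Ana ∩ Esperanza ∩ Quinn ∩ Yara ∩ Sven ∩ Ben: 08:55-11:30, 15:55-18:25.
Ana ∩ Esperanza ∩ Quinn ∩ Yara ∩ Sven ∩ Ben ∩ Sam: 09:55-11:30, 15:55-18:00.
Summing the common windows: 95 + 125 = 220 minutes.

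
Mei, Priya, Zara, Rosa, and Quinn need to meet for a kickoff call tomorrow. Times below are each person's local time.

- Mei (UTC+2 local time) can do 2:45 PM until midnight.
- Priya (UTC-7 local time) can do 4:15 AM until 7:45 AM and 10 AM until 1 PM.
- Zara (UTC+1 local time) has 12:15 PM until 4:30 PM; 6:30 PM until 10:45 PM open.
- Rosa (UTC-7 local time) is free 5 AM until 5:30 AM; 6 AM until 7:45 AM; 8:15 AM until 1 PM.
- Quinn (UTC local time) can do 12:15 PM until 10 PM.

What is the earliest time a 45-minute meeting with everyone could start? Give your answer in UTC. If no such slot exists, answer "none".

13:00

Mei in UTC: 12:45-22:00 (subtract 2h to convert from UTC+2).
Priya in UTC: 11:15-14:45, 17:00-20:00 (add 7h to convert from UTC-7).
Zara in UTC: 11:15-15:30, 17:30-21:45 (subtract 1h to convert from UTC+1).
Rosa in UTC: 12:00-12:30, 13:00-14:45, 15:15-20:00 (add 7h to convert from UTC-7).
Quinn in UTC: 12:15-22:00.
Mei ∩ Priya: 12:45-14:45, 17:00-20:00.
Mei ∩ Priya ∩ Zara: 12:45-14:45, 17:30-20:00.
Mei ∩ Priya ∩ Zara ∩ Rosa: 13:00-14:45, 17:30-20:00.
Mei ∩ Priya ∩ Zara ∩ Rosa ∩ Quinn: 13:00-14:45, 17:30-20:00.
The first common window of at least 45 minutes is 13:00-14:45, so the earliest start is 13:00.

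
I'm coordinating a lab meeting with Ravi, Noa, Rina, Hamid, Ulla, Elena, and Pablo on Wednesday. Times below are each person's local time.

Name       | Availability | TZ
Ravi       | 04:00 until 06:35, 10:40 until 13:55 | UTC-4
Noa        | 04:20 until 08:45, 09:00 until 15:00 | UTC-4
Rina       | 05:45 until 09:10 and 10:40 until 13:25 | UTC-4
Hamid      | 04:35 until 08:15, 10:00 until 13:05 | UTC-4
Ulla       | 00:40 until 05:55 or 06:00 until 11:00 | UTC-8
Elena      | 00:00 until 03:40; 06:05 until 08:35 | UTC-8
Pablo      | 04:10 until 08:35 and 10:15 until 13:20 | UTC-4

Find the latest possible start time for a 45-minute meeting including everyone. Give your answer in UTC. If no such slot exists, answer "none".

Ravi in UTC: 08:00-10:35, 14:40-17:55 (add 4h to convert from UTC-4).
Noa in UTC: 08:20-12:45, 13:00-19:00 (add 4h to convert from UTC-4).
Rina in UTC: 09:45-13:10, 14:40-17:25 (add 4h to convert from UTC-4).
Hamid in UTC: 08:35-12:15, 14:00-17:05 (add 4h to convert from UTC-4).
Ulla in UTC: 08:40-13:55, 14:00-19:00 (add 8h to convert from UTC-8).
Elena in UTC: 08:00-11:40, 14:05-16:35 (add 8h to convert from UTC-8).
Pablo in UTC: 08:10-12:35, 14:15-17:20 (add 4h to convert from UTC-4).
Ravi ∩ Noa: 08:20-10:35, 14:40-17:55.
Ravi ∩ Noa ∩ Rina: 09:45-10:35, 14:40-17:25.
Ravi ∩ Noa ∩ Rina ∩ Hamid: 09:45-10:35, 14:40-17:05.
Ravi ∩ Noa ∩ Rina ∩ Hamid ∩ Ulla: 09:45-10:35, 14:40-17:05.
Ravi ∩ Noa ∩ Rina ∩ Hamid ∩ Ulla ∩ Elena: 09:45-10:35, 14:40-16:35.
Ravi ∩ Noa ∩ Rina ∩ Hamid ∩ Ulla ∩ Elena ∩ Pablo: 09:45-10:35, 14:40-16:35.
The last common window of at least 45 minutes is 14:40-16:35; a 45-minute meeting can start as late as 15:50 and still end by 16:35.

15:50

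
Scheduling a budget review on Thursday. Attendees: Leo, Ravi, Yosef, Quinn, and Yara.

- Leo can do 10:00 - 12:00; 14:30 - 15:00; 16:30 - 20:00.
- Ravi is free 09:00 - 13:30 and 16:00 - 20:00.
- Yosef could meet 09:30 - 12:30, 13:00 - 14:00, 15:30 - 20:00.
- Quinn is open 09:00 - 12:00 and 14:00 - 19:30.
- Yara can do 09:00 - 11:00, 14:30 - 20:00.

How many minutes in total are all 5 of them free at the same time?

Leo ∩ Ravi: 10:00-12:00, 16:30-20:00.
Leo ∩ Ravi ∩ Yosef: 10:00-12:00, 16:30-20:00.
Leo ∩ Ravi ∩ Yosef ∩ Quinn: 10:00-12:00, 16:30-19:30.
Leo ∩ Ravi ∩ Yosef ∩ Quinn ∩ Yara: 10:00-11:00, 16:30-19:30.
Summing the common windows: 60 + 180 = 240 minutes.

240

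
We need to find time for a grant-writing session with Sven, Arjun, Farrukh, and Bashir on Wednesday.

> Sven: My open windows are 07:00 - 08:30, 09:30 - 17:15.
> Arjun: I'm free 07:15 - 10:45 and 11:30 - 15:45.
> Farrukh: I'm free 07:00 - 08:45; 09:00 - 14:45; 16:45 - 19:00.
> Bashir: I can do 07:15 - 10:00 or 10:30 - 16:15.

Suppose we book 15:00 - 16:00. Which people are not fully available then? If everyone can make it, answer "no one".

Sven: free for 15:00-16:00. Arjun: not fully free for 15:00-16:00. Farrukh: not fully free for 15:00-16:00. Bashir: free for 15:00-16:00.

Arjun, Farrukh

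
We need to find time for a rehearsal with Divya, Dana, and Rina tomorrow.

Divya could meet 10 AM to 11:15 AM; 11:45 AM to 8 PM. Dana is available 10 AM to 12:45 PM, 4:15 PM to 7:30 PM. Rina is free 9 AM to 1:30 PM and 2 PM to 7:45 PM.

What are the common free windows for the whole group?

Divya ∩ Dana: 10:00-11:15, 11:45-12:45, 16:15-19:30.
Divya ∩ Dana ∩ Rina: 10:00-11:15, 11:45-12:45, 16:15-19:30.
So the common availability across everyone is 10:00-11:15, 11:45-12:45, 16:15-19:30.

10:00-11:15, 11:45-12:45, 16:15-19:30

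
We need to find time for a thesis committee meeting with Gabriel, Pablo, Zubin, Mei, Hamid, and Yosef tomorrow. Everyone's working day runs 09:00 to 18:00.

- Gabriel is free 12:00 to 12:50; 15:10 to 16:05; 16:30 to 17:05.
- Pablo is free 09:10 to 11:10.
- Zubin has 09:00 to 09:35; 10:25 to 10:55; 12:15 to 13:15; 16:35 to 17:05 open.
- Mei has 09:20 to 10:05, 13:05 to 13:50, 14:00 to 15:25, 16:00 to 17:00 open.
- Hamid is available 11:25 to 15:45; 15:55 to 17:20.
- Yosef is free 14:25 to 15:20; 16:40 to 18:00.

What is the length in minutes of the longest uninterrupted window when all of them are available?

Gabriel ∩ Pablo: ∅.
Gabriel ∩ Pablo ∩ Zubin: ∅.
Gabriel ∩ Pablo ∩ Zubin ∩ Mei: ∅.
Gabriel ∩ Pablo ∩ Zubin ∩ Mei ∩ Hamid: ∅.
Gabriel ∩ Pablo ∩ Zubin ∩ Mei ∩ Hamid ∩ Yosef: ∅.
There is no time when everyone is free.
No common window exists, so the longest block is 0 minutes.

0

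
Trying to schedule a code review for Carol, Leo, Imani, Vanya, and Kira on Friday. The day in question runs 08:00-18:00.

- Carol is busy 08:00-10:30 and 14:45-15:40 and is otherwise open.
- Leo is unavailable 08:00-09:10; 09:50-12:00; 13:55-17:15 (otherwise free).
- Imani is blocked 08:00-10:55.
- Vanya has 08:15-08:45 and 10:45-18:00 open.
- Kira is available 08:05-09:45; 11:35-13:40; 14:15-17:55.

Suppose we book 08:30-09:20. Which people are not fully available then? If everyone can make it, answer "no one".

Carol, Imani, Leo, Vanya

Carol free: 10:30-14:45, 15:40-18:00 (invert busy blocks within the working day).
Leo free: 09:10-09:50, 12:00-13:55, 17:15-18:00 (invert busy blocks within the working day).
Imani free: 10:55-18:00 (invert busy blocks within the working day).
Vanya free: 08:15-08:45, 10:45-18:00.
Kira free: 08:05-09:45, 11:35-13:40, 14:15-17:55.
Carol: not fully free for 08:30-09:20. Leo: not fully free for 08:30-09:20. Imani: not fully free for 08:30-09:20. Vanya: not fully free for 08:30-09:20. Kira: free for 08:30-09:20.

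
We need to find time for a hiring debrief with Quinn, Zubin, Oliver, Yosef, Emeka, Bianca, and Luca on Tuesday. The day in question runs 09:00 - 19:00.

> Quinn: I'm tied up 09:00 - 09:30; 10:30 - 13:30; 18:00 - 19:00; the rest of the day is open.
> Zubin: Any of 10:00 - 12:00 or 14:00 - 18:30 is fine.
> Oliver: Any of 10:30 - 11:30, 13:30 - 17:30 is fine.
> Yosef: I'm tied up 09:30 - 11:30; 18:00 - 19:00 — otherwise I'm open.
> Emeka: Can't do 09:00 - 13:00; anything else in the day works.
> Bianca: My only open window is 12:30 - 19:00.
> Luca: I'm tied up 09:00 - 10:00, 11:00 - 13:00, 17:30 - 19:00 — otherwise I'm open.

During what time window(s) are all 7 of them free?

14:00-17:30

Quinn free: 09:30-10:30, 13:30-18:00 (invert busy blocks within the working day).
Zubin free: 10:00-12:00, 14:00-18:30.
Oliver free: 10:30-11:30, 13:30-17:30.
Yosef free: 09:00-09:30, 11:30-18:00 (invert busy blocks within the working day).
Emeka free: 13:00-19:00 (invert busy blocks within the working day).
Bianca free: 12:30-19:00.
Luca free: 10:00-11:00, 13:00-17:30 (invert busy blocks within the working day).
Quinn ∩ Zubin: 10:00-10:30, 14:00-18:00.
Quinn ∩ Zubin ∩ Oliver: 14:00-17:30.
Quinn ∩ Zubin ∩ Oliver ∩ Yosef: 14:00-17:30.
Quinn ∩ Zubin ∩ Oliver ∩ Yosef ∩ Emeka: 14:00-17:30.
Quinn ∩ Zubin ∩ Oliver ∩ Yosef ∩ Emeka ∩ Bianca: 14:00-17:30.
Quinn ∩ Zubin ∩ Oliver ∩ Yosef ∩ Emeka ∩ Bianca ∩ Luca: 14:00-17:30.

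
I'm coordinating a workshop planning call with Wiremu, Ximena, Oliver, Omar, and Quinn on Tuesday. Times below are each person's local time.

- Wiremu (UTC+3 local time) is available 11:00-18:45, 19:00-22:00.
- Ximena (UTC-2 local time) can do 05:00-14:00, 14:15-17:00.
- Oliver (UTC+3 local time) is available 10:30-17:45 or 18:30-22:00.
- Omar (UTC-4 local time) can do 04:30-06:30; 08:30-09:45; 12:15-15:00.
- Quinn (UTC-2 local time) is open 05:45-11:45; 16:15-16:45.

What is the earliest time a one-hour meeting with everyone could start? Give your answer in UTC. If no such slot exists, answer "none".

Wiremu in UTC: 08:00-15:45, 16:00-19:00 (subtract 3h to convert from UTC+3).
Ximena in UTC: 07:00-16:00, 16:15-19:00 (add 2h to convert from UTC-2).
Oliver in UTC: 07:30-14:45, 15:30-19:00 (subtract 3h to convert from UTC+3).
Omar in UTC: 08:30-10:30, 12:30-13:45, 16:15-19:00 (add 4h to convert from UTC-4).
Quinn in UTC: 07:45-13:45, 18:15-18:45 (add 2h to convert from UTC-2).
Wiremu ∩ Ximena: 08:00-15:45, 16:15-19:00.
Wiremu ∩ Ximena ∩ Oliver: 08:00-14:45, 15:30-15:45, 16:15-19:00.
Wiremu ∩ Ximena ∩ Oliver ∩ Omar: 08:30-10:30, 12:30-13:45, 16:15-19:00.
Wiremu ∩ Ximena ∩ Oliver ∩ Omar ∩ Quinn: 08:30-10:30, 12:30-13:45, 18:15-18:45.
The first common window of at least 60 minutes is 08:30-10:30, so the earliest start is 08:30.

08:30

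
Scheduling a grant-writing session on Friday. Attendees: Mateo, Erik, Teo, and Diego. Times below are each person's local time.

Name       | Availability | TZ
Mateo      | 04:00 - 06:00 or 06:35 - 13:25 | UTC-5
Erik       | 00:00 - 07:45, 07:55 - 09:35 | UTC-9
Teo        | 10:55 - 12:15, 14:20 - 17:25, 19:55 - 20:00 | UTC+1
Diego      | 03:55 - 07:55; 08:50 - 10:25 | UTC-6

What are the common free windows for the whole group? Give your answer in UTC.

09:55-11:00, 13:20-13:55, 14:50-16:25

Mateo in UTC: 09:00-11:00, 11:35-18:25 (add 5h to convert from UTC-5).
Erik in UTC: 09:00-16:45, 16:55-18:35 (add 9h to convert from UTC-9).
Teo in UTC: 09:55-11:15, 13:20-16:25, 18:55-19:00 (subtract 1h to convert from UTC+1).
Diego in UTC: 09:55-13:55, 14:50-16:25 (add 6h to convert from UTC-6).
Mateo ∩ Erik: 09:00-11:00, 11:35-16:45, 16:55-18:25.
Mateo ∩ Erik ∩ Teo: 09:55-11:00, 13:20-16:25.
Mateo ∩ Erik ∩ Teo ∩ Diego: 09:55-11:00, 13:20-13:55, 14:50-16:25.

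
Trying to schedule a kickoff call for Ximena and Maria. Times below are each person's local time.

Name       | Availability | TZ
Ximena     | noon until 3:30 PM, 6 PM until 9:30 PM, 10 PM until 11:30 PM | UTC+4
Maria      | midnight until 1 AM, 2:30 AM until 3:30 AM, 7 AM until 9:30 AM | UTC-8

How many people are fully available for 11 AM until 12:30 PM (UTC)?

0

Ximena in UTC: 08:00-11:30, 14:00-17:30, 18:00-19:30 (subtract 4h to convert from UTC+4).
Maria in UTC: 08:00-09:00, 10:30-11:30, 15:00-17:30 (add 8h to convert from UTC-8).
nobody can make the full 11:00-12:30 slot — that's 0.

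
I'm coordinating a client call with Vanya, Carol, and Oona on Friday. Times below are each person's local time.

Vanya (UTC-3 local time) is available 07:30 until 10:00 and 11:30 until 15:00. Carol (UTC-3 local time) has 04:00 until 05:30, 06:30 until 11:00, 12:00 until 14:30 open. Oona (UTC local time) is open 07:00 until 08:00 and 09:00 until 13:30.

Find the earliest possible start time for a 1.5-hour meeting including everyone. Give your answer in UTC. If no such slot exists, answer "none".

Vanya in UTC: 10:30-13:00, 14:30-18:00 (add 3h to convert from UTC-3).
Carol in UTC: 07:00-08:30, 09:30-14:00, 15:00-17:30 (add 3h to convert from UTC-3).
Oona in UTC: 07:00-08:00, 09:00-13:30.
Vanya ∩ Carol: 10:30-13:00, 15:00-17:30.
Vanya ∩ Carol ∩ Oona: 10:30-13:00.
So the common availability across everyone is 10:30-13:00.
The first common window of at least 90 minutes is 10:30-13:00, so the earliest start is 10:30.

10:30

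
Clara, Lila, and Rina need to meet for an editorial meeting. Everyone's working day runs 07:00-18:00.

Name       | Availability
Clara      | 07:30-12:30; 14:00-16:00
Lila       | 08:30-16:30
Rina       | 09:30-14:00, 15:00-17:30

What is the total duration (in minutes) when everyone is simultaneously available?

240

Clara ∩ Lila: 08:30-12:30, 14:00-16:00.
Clara ∩ Lila ∩ Rina: 09:30-12:30, 15:00-16:00.
So the common availability across everyone is 09:30-12:30, 15:00-16:00.
Summing the common windows: 180 + 60 = 240 minutes.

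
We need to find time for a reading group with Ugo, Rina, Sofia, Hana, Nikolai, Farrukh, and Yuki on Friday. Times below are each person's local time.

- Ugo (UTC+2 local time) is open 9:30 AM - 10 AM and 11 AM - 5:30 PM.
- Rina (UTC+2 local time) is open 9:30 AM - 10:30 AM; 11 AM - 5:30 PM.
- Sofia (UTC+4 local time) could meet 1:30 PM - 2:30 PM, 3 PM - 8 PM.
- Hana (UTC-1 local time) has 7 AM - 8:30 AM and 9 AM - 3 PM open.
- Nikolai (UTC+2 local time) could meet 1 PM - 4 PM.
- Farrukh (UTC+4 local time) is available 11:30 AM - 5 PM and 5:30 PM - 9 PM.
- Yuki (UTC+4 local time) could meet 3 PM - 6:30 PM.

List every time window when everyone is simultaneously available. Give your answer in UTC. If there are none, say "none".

Ugo in UTC: 07:30-08:00, 09:00-15:30 (subtract 2h to convert from UTC+2).
Rina in UTC: 07:30-08:30, 09:00-15:30 (subtract 2h to convert from UTC+2).
Sofia in UTC: 09:30-10:30, 11:00-16:00 (subtract 4h to convert from UTC+4).
Hana in UTC: 08:00-09:30, 10:00-16:00 (add 1h to convert from UTC-1).
Nikolai in UTC: 11:00-14:00 (subtract 2h to convert from UTC+2).
Farrukh in UTC: 07:30-13:00, 13:30-17:00 (subtract 4h to convert from UTC+4).
Yuki in UTC: 11:00-14:30 (subtract 4h to convert from UTC+4).
Ugo ∩ Rina: 07:30-08:00, 09:00-15:30.
Ugo ∩ Rina ∩ Sofia: 09:30-10:30, 11:00-15:30.
Ugo ∩ Rina ∩ Sofia ∩ Hana: 10:00-10:30, 11:00-15:30.
Ugo ∩ Rina ∩ Sofia ∩ Hana ∩ Nikolai: 11:00-14:00.
Ugo ∩ Rina ∩ Sofia ∩ Hana ∩ Nikolai ∩ Farrukh: 11:00-13:00, 13:30-14:00.
Ugo ∩ Rina ∩ Sofia ∩ Hana ∩ Nikolai ∩ Farrukh ∩ Yuki: 11:00-13:00, 13:30-14:00.

11:00-13:00, 13:30-14:00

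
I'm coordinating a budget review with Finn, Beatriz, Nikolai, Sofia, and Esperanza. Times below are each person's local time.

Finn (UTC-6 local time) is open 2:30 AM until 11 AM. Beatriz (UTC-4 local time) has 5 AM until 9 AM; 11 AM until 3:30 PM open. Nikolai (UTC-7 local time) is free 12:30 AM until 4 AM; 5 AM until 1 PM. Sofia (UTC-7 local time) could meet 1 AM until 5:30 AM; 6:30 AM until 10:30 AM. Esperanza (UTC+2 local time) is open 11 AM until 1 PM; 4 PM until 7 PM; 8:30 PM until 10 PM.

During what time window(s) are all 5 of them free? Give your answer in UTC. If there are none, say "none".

Finn in UTC: 08:30-17:00 (add 6h to convert from UTC-6).
Beatriz in UTC: 09:00-13:00, 15:00-19:30 (add 4h to convert from UTC-4).
Nikolai in UTC: 07:30-11:00, 12:00-20:00 (add 7h to convert from UTC-7).
Sofia in UTC: 08:00-12:30, 13:30-17:30 (add 7h to convert from UTC-7).
Esperanza in UTC: 09:00-11:00, 14:00-17:00, 18:30-20:00 (subtract 2h to convert from UTC+2).
Finn ∩ Beatriz: 09:00-13:00, 15:00-17:00.
Finn ∩ Beatriz ∩ Nikolai: 09:00-11:00, 12:00-13:00, 15:00-17:00.
Finn ∩ Beatriz ∩ Nikolai ∩ Sofia: 09:00-11:00, 12:00-12:30, 15:00-17:00.
Finn ∩ Beatriz ∩ Nikolai ∩ Sofia ∩ Esperanza: 09:00-11:00, 15:00-17:00.

09:00-11:00, 15:00-17:00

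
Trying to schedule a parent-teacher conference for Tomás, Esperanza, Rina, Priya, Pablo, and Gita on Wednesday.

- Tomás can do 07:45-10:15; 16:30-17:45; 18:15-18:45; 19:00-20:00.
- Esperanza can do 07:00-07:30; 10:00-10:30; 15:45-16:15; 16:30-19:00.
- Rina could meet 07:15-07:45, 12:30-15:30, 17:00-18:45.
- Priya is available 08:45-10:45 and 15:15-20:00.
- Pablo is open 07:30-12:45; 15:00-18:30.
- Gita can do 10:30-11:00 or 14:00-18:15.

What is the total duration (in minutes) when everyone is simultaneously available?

45

Tomás ∩ Esperanza: 10:00-10:15, 16:30-17:45, 18:15-18:45.
Tomás ∩ Esperanza ∩ Rina: 17:00-17:45, 18:15-18:45.
Tomás ∩ Esperanza ∩ Rina ∩ Priya: 17:00-17:45, 18:15-18:45.
Tomás ∩ Esperanza ∩ Rina ∩ Priya ∩ Pablo: 17:00-17:45, 18:15-18:30.
Tomás ∩ Esperanza ∩ Rina ∩ Priya ∩ Pablo ∩ Gita: 17:00-17:45.
That's a single block of 45 minutes.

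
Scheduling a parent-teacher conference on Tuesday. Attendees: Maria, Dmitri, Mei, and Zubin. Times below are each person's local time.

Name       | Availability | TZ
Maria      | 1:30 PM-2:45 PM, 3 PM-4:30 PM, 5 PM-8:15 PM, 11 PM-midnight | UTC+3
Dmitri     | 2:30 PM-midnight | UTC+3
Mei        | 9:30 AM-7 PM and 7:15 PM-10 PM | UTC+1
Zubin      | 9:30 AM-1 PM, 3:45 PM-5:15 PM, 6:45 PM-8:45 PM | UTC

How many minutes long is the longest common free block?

Maria in UTC: 10:30-11:45, 12:00-13:30, 14:00-17:15, 20:00-21:00 (subtract 3h to convert from UTC+3).
Dmitri in UTC: 11:30-21:00 (subtract 3h to convert from UTC+3).
Mei in UTC: 08:30-18:00, 18:15-21:00 (subtract 1h to convert from UTC+1).
Zubin in UTC: 09:30-13:00, 15:45-17:15, 18:45-20:45.
Maria ∩ Dmitri: 11:30-11:45, 12:00-13:30, 14:00-17:15, 20:00-21:00.
Maria ∩ Dmitri ∩ Mei: 11:30-11:45, 12:00-13:30, 14:00-17:15, 20:00-21:00.
Maria ∩ Dmitri ∩ Mei ∩ Zubin: 11:30-11:45, 12:00-13:00, 15:45-17:15, 20:00-20:45.
Those are the intersection windows.
The longest is 15:45-17:15 at 90 minutes.

90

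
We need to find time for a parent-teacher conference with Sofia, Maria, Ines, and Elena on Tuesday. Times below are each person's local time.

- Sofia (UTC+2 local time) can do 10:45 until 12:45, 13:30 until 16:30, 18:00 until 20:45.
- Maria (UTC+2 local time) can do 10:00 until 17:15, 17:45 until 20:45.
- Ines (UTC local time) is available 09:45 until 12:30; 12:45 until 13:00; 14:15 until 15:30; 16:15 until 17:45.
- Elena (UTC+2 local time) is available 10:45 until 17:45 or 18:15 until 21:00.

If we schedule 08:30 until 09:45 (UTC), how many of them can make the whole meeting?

1

Sofia in UTC: 08:45-10:45, 11:30-14:30, 16:00-18:45 (subtract 2h to convert from UTC+2).
Maria in UTC: 08:00-15:15, 15:45-18:45 (subtract 2h to convert from UTC+2).
Ines in UTC: 09:45-12:30, 12:45-13:00, 14:15-15:30, 16:15-17:45.
Elena in UTC: 08:45-15:45, 16:15-19:00 (subtract 2h to convert from UTC+2).
Maria can make the full 08:30-09:45 slot — that's 1.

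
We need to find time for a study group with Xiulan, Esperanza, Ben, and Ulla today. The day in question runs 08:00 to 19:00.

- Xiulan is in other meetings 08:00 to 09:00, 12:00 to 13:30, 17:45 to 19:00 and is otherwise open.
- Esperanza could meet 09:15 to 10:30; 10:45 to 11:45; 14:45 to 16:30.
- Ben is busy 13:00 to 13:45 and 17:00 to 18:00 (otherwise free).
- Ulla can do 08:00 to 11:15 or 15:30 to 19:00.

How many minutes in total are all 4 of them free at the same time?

Xiulan free: 09:00-12:00, 13:30-17:45 (invert busy blocks within the working day).
Esperanza free: 09:15-10:30, 10:45-11:45, 14:45-16:30.
Ben free: 08:00-13:00, 13:45-17:00, 18:00-19:00 (invert busy blocks within the working day).
Ulla free: 08:00-11:15, 15:30-19:00.
Xiulan ∩ Esperanza: 09:15-10:30, 10:45-11:45, 14:45-16:30.
Xiulan ∩ Esperanza ∩ Ben: 09:15-10:30, 10:45-11:45, 14:45-16:30.
Xiulan ∩ Esperanza ∩ Ben ∩ Ulla: 09:15-10:30, 10:45-11:15, 15:30-16:30.
Summing the common windows: 75 + 30 + 60 = 165 minutes.

165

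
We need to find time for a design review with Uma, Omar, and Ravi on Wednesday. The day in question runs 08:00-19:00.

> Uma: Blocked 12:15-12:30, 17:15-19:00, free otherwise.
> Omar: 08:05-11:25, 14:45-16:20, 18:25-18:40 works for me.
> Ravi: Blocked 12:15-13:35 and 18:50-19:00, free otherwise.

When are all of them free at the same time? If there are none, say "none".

08:05-11:25, 14:45-16:20

Uma free: 08:00-12:15, 12:30-17:15 (invert busy blocks within the working day).
Omar free: 08:05-11:25, 14:45-16:20, 18:25-18:40.
Ravi free: 08:00-12:15, 13:35-18:50 (invert busy blocks within the working day).
Uma ∩ Omar: 08:05-11:25, 14:45-16:20.
Uma ∩ Omar ∩ Ravi: 08:05-11:25, 14:45-16:20.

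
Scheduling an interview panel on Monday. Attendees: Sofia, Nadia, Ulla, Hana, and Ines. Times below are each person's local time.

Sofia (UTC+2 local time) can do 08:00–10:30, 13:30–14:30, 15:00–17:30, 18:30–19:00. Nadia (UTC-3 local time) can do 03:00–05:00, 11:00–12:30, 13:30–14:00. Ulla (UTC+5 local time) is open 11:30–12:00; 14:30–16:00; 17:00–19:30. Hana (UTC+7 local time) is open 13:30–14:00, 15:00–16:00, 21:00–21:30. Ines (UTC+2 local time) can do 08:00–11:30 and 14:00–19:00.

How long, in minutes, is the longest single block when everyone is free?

Sofia in UTC: 06:00-08:30, 11:30-12:30, 13:00-15:30, 16:30-17:00 (subtract 2h to convert from UTC+2).
Nadia in UTC: 06:00-08:00, 14:00-15:30, 16:30-17:00 (add 3h to convert from UTC-3).
Ulla in UTC: 06:30-07:00, 09:30-11:00, 12:00-14:30 (subtract 5h to convert from UTC+5).
Hana in UTC: 06:30-07:00, 08:00-09:00, 14:00-14:30 (subtract 7h to convert from UTC+7).
Ines in UTC: 06:00-09:30, 12:00-17:00 (subtract 2h to convert from UTC+2).
Sofia ∩ Nadia: 06:00-08:00, 14:00-15:30, 16:30-17:00.
Sofia ∩ Nadia ∩ Ulla: 06:30-07:00, 14:00-14:30.
Sofia ∩ Nadia ∩ Ulla ∩ Hana: 06:30-07:00, 14:00-14:30.
Sofia ∩ Nadia ∩ Ulla ∩ Hana ∩ Ines: 06:30-07:00, 14:00-14:30.
The longest is 06:30-07:00 at 30 minutes.

30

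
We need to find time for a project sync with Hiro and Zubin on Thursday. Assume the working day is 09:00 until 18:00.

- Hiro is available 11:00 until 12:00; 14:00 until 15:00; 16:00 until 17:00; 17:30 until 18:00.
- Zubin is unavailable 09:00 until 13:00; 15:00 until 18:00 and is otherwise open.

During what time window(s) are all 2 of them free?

Hiro free: 11:00-12:00, 14:00-15:00, 16:00-17:00, 17:30-18:00.
Zubin free: 13:00-15:00 (invert busy blocks within the working day).
Hiro ∩ Zubin: 14:00-15:00.

14:00-15:00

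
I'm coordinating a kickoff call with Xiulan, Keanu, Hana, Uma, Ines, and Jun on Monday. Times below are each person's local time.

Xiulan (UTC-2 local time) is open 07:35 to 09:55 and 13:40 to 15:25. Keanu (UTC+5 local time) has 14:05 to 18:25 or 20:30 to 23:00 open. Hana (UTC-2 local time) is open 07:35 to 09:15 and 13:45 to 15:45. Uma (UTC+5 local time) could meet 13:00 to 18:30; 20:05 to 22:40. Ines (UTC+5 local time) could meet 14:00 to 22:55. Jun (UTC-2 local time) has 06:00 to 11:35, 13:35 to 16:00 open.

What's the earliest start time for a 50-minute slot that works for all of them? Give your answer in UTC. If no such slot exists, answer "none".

Xiulan in UTC: 09:35-11:55, 15:40-17:25 (add 2h to convert from UTC-2).
Keanu in UTC: 09:05-13:25, 15:30-18:00 (subtract 5h to convert from UTC+5).
Hana in UTC: 09:35-11:15, 15:45-17:45 (add 2h to convert from UTC-2).
Uma in UTC: 08:00-13:30, 15:05-17:40 (subtract 5h to convert from UTC+5).
Ines in UTC: 09:00-17:55 (subtract 5h to convert from UTC+5).
Jun in UTC: 08:00-13:35, 15:35-18:00 (add 2h to convert from UTC-2).
Xiulan ∩ Keanu: 09:35-11:55, 15:40-17:25.
Xiulan ∩ Keanu ∩ Hana: 09:35-11:15, 15:45-17:25.
Xiulan ∩ Keanu ∩ Hana ∩ Uma: 09:35-11:15, 15:45-17:25.
Xiulan ∩ Keanu ∩ Hana ∩ Uma ∩ Ines: 09:35-11:15, 15:45-17:25.
Xiulan ∩ Keanu ∩ Hana ∩ Uma ∩ Ines ∩ Jun: 09:35-11:15, 15:45-17:25.
The first common window of at least 50 minutes is 09:35-11:15, so the earliest start is 09:35.

09:35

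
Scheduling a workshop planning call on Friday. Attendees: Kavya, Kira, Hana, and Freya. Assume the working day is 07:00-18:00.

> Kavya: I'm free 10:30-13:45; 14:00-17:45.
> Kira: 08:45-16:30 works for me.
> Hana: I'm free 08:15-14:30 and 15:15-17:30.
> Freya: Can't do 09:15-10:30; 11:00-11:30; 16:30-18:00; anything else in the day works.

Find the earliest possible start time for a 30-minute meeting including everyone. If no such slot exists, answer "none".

Kavya free: 10:30-13:45, 14:00-17:45.
Kira free: 08:45-16:30.
Hana free: 08:15-14:30, 15:15-17:30.
Freya free: 07:00-09:15, 10:30-11:00, 11:30-16:30 (invert busy blocks within the working day).
Kavya ∩ Kira: 10:30-13:45, 14:00-16:30.
Kavya ∩ Kira ∩ Hana: 10:30-13:45, 14:00-14:30, 15:15-16:30.
Kavya ∩ Kira ∩ Hana ∩ Freya: 10:30-11:00, 11:30-13:45, 14:00-14:30, 15:15-16:30.
Those are the intersection windows.
The first common window of at least 30 minutes is 10:30-11:00, so the earliest start is 10:30.

10:30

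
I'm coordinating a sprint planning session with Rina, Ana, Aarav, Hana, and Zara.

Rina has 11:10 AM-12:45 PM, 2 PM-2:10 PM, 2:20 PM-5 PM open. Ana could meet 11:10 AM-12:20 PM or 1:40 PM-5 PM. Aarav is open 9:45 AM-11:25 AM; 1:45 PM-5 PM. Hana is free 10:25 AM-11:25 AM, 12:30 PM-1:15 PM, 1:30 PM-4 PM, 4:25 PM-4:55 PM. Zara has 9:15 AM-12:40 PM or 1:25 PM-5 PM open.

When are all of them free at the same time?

Rina ∩ Ana: 11:10-12:20, 14:00-14:10, 14:20-17:00.
Rina ∩ Ana ∩ Aarav: 11:10-11:25, 14:00-14:10, 14:20-17:00.
Rina ∩ Ana ∩ Aarav ∩ Hana: 11:10-11:25, 14:00-14:10, 14:20-16:00, 16:25-16:55.
Rina ∩ Ana ∩ Aarav ∩ Hana ∩ Zara: 11:10-11:25, 14:00-14:10, 14:20-16:00, 16:25-16:55.
So the common availability across everyone is 11:10-11:25, 14:00-14:10, 14:20-16:00, 16:25-16:55.

11:10-11:25, 14:00-14:10, 14:20-16:00, 16:25-16:55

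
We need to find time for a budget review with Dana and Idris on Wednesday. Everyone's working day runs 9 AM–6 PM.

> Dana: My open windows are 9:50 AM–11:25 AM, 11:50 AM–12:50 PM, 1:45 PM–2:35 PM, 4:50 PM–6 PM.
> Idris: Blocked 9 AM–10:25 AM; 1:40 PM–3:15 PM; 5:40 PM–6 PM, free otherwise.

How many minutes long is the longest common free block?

60

Dana free: 09:50-11:25, 11:50-12:50, 13:45-14:35, 16:50-18:00.
Idris free: 10:25-13:40, 15:15-17:40 (invert busy blocks within the working day).
Dana ∩ Idris: 10:25-11:25, 11:50-12:50, 16:50-17:40.
Those are the intersection windows.
The longest is 10:25-11:25 at 60 minutes.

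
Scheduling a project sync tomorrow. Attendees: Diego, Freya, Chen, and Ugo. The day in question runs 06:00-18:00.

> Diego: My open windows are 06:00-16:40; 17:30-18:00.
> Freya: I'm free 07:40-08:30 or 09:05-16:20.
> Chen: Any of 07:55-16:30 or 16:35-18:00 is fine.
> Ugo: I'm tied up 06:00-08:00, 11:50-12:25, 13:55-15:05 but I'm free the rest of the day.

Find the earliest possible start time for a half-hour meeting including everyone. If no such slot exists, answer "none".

Diego free: 06:00-16:40, 17:30-18:00.
Freya free: 07:40-08:30, 09:05-16:20.
Chen free: 07:55-16:30, 16:35-18:00.
Ugo free: 08:00-11:50, 12:25-13:55, 15:05-18:00 (invert busy blocks within the working day).
Diego ∩ Freya: 07:40-08:30, 09:05-16:20.
Diego ∩ Freya ∩ Chen: 07:55-08:30, 09:05-16:20.
Diego ∩ Freya ∩ Chen ∩ Ugo: 08:00-08:30, 09:05-11:50, 12:25-13:55, 15:05-16:20.
Those are the intersection windows.
The first common window of at least 30 minutes is 08:00-08:30, so the earliest start is 08:00.

08:00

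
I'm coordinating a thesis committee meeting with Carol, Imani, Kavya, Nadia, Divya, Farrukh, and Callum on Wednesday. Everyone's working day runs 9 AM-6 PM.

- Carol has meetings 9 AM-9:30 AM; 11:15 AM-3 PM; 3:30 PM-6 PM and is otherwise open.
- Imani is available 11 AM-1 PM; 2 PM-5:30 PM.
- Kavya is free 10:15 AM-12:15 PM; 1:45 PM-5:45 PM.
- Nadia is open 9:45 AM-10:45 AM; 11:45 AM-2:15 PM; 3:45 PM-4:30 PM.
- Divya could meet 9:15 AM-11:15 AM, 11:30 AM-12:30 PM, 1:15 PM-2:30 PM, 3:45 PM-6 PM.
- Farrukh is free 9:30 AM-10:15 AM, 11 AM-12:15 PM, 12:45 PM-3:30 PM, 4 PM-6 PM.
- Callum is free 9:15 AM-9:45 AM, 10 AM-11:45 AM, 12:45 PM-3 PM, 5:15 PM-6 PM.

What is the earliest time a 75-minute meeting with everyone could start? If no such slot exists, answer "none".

Carol free: 09:30-11:15, 15:00-15:30 (invert busy blocks within the working day).
Imani free: 11:00-13:00, 14:00-17:30.
Kavya free: 10:15-12:15, 13:45-17:45.
Nadia free: 09:45-10:45, 11:45-14:15, 15:45-16:30.
Divya free: 09:15-11:15, 11:30-12:30, 13:15-14:30, 15:45-18:00.
Farrukh free: 09:30-10:15, 11:00-12:15, 12:45-15:30, 16:00-18:00.
Callum free: 09:15-09:45, 10:00-11:45, 12:45-15:00, 17:15-18:00.
Carol ∩ Imani: 11:00-11:15, 15:00-15:30.
Carol ∩ Imani ∩ Kavya: 11:00-11:15, 15:00-15:30.
Carol ∩ Imani ∩ Kavya ∩ Nadia: ∅.
Carol ∩ Imani ∩ Kavya ∩ Nadia ∩ Divya: ∅.
Carol ∩ Imani ∩ Kavya ∩ Nadia ∩ Divya ∩ Farrukh: ∅.
Carol ∩ Imani ∩ Kavya ∩ Nadia ∩ Divya ∩ Farrukh ∩ Callum: ∅.
There is no time when everyone is free.
No common window is at least 75 minutes long.

none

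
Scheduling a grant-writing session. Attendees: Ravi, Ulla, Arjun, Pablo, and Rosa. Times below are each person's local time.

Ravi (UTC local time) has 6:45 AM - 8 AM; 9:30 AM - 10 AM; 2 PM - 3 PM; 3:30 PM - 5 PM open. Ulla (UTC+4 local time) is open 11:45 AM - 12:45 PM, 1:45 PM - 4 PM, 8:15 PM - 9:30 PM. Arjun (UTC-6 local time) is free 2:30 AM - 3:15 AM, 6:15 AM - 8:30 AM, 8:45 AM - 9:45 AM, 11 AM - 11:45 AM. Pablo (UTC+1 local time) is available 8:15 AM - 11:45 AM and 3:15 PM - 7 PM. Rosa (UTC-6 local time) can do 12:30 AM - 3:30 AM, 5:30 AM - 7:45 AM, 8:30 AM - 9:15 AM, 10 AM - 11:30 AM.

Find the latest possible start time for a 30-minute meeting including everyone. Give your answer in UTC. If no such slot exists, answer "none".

Ravi in UTC: 06:45-08:00, 09:30-10:00, 14:00-15:00, 15:30-17:00.
Ulla in UTC: 07:45-08:45, 09:45-12:00, 16:15-17:30 (subtract 4h to convert from UTC+4).
Arjun in UTC: 08:30-09:15, 12:15-14:30, 14:45-15:45, 17:00-17:45 (add 6h to convert from UTC-6).
Pablo in UTC: 07:15-10:45, 14:15-18:00 (subtract 1h to convert from UTC+1).
Rosa in UTC: 06:30-09:30, 11:30-13:45, 14:30-15:15, 16:00-17:30 (add 6h to convert from UTC-6).
Ravi ∩ Ulla: 07:45-08:00, 09:45-10:00, 16:15-17:00.
Ravi ∩ Ulla ∩ Arjun: ∅.
Ravi ∩ Ulla ∩ Arjun ∩ Pablo: ∅.
Ravi ∩ Ulla ∩ Arjun ∩ Pablo ∩ Rosa: ∅.
There is no time when everyone is free.
No common window is at least 30 minutes long.

none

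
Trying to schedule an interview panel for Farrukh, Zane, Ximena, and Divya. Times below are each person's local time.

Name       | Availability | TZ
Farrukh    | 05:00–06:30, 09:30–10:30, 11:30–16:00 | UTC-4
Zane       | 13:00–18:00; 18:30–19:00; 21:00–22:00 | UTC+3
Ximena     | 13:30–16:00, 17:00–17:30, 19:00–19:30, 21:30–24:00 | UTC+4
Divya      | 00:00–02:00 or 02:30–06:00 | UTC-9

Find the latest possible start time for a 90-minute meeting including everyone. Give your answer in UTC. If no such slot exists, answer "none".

none

Farrukh in UTC: 09:00-10:30, 13:30-14:30, 15:30-20:00 (add 4h to convert from UTC-4).
Zane in UTC: 10:00-15:00, 15:30-16:00, 18:00-19:00 (subtract 3h to convert from UTC+3).
Ximena in UTC: 09:30-12:00, 13:00-13:30, 15:00-15:30, 17:30-20:00 (subtract 4h to convert from UTC+4).
Divya in UTC: 09:00-11:00, 11:30-15:00 (add 9h to convert from UTC-9).
Farrukh ∩ Zane: 10:00-10:30, 13:30-14:30, 15:30-16:00, 18:00-19:00.
Farrukh ∩ Zane ∩ Ximena: 10:00-10:30, 18:00-19:00.
Farrukh ∩ Zane ∩ Ximena ∩ Divya: 10:00-10:30.
No common window is at least 90 minutes long.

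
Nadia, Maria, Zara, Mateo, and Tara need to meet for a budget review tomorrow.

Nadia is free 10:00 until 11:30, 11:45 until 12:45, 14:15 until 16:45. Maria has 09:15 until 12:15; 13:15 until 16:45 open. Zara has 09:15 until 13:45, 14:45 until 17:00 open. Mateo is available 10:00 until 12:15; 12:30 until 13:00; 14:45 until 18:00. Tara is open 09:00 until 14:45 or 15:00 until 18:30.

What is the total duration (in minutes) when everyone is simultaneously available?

Nadia ∩ Maria: 10:00-11:30, 11:45-12:15, 14:15-16:45.
Nadia ∩ Maria ∩ Zara: 10:00-11:30, 11:45-12:15, 14:45-16:45.
Nadia ∩ Maria ∩ Zara ∩ Mateo: 10:00-11:30, 11:45-12:15, 14:45-16:45.
Nadia ∩ Maria ∩ Zara ∩ Mateo ∩ Tara: 10:00-11:30, 11:45-12:15, 15:00-16:45.
Summing the common windows: 90 + 30 + 105 = 225 minutes.

225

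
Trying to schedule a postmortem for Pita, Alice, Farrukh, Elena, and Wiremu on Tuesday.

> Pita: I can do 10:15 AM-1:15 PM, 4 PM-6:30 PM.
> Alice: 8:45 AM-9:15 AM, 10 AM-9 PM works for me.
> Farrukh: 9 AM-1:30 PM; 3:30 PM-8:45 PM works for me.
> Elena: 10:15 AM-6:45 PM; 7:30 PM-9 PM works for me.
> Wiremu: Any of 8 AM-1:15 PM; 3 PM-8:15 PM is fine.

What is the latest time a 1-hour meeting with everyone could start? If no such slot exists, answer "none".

17:30

Pita ∩ Alice: 10:15-13:15, 16:00-18:30.
Pita ∩ Alice ∩ Farrukh: 10:15-13:15, 16:00-18:30.
Pita ∩ Alice ∩ Farrukh ∩ Elena: 10:15-13:15, 16:00-18:30.
Pita ∩ Alice ∩ Farrukh ∩ Elena ∩ Wiremu: 10:15-13:15, 16:00-18:30.
The last common window of at least 60 minutes is 16:00-18:30; a 60-minute meeting can start as late as 17:30 and still end by 18:30.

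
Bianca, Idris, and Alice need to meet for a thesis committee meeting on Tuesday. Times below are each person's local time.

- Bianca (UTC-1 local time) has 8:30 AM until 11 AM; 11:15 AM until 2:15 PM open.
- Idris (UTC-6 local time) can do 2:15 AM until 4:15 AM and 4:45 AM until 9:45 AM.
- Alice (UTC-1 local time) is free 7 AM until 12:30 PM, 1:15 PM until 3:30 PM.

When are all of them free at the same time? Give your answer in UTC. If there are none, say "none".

09:30-10:15, 10:45-12:00, 12:15-13:30, 14:15-15:15

Bianca in UTC: 09:30-12:00, 12:15-15:15 (add 1h to convert from UTC-1).
Idris in UTC: 08:15-10:15, 10:45-15:45 (add 6h to convert from UTC-6).
Alice in UTC: 08:00-13:30, 14:15-16:30 (add 1h to convert from UTC-1).
Bianca ∩ Idris: 09:30-10:15, 10:45-12:00, 12:15-15:15.
Bianca ∩ Idris ∩ Alice: 09:30-10:15, 10:45-12:00, 12:15-13:30, 14:15-15:15.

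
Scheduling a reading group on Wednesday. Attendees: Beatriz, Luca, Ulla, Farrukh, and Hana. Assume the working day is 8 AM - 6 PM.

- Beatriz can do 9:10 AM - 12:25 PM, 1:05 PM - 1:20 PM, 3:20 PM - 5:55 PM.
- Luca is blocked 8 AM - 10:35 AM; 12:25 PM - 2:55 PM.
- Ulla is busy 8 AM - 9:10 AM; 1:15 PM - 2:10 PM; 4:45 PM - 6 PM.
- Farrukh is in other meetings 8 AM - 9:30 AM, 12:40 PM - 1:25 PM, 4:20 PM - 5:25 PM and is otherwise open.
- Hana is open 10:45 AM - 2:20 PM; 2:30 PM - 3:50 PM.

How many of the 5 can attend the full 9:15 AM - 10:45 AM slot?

2

Beatriz free: 09:10-12:25, 13:05-13:20, 15:20-17:55.
Luca free: 10:35-12:25, 14:55-18:00 (invert busy blocks within the working day).
Ulla free: 09:10-13:15, 14:10-16:45 (invert busy blocks within the working day).
Farrukh free: 09:30-12:40, 13:25-16:20, 17:25-18:00 (invert busy blocks within the working day).
Hana free: 10:45-14:20, 14:30-15:50.
Beatriz and Ulla can make the full 09:15-10:45 slot — that's 2.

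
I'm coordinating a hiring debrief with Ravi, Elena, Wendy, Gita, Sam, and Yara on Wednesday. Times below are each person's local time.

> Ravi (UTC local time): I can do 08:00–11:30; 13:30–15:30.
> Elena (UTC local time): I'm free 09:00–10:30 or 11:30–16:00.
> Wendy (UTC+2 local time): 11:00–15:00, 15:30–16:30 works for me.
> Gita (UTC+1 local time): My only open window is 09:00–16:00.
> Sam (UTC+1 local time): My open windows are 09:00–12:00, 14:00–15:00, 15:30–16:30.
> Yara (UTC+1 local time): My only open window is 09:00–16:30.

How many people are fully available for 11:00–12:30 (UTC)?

3

Ravi in UTC: 08:00-11:30, 13:30-15:30.
Elena in UTC: 09:00-10:30, 11:30-16:00.
Wendy in UTC: 09:00-13:00, 13:30-14:30 (subtract 2h to convert from UTC+2).
Gita in UTC: 08:00-15:00 (subtract 1h to convert from UTC+1).
Sam in UTC: 08:00-11:00, 13:00-14:00, 14:30-15:30 (subtract 1h to convert from UTC+1).
Yara in UTC: 08:00-15:30 (subtract 1h to convert from UTC+1).
Wendy, Gita, and Yara can make the full 11:00-12:30 slot — that's 3.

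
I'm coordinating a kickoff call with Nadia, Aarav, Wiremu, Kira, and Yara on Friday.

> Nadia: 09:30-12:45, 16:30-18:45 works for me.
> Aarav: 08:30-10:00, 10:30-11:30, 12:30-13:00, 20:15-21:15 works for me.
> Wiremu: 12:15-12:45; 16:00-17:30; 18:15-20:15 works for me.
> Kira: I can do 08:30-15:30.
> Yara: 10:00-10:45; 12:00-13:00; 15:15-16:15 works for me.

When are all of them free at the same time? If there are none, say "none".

12:30-12:45

Nadia ∩ Aarav: 09:30-10:00, 10:30-11:30, 12:30-12:45.
Nadia ∩ Aarav ∩ Wiremu: 12:30-12:45.
Nadia ∩ Aarav ∩ Wiremu ∩ Kira: 12:30-12:45.
Nadia ∩ Aarav ∩ Wiremu ∩ Kira ∩ Yara: 12:30-12:45.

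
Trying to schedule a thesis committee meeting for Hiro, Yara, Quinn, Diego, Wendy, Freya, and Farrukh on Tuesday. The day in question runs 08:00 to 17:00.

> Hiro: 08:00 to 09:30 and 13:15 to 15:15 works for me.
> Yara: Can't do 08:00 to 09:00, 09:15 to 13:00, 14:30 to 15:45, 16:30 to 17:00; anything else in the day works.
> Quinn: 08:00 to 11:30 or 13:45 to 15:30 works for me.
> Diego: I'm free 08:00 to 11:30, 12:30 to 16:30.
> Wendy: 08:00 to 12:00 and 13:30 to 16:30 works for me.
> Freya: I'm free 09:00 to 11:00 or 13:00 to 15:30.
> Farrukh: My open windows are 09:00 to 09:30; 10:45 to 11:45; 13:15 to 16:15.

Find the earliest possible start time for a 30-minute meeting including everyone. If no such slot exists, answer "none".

13:45

Hiro free: 08:00-09:30, 13:15-15:15.
Yara free: 09:00-09:15, 13:00-14:30, 15:45-16:30 (invert busy blocks within the working day).
Quinn free: 08:00-11:30, 13:45-15:30.
Diego free: 08:00-11:30, 12:30-16:30.
Wendy free: 08:00-12:00, 13:30-16:30.
Freya free: 09:00-11:00, 13:00-15:30.
Farrukh free: 09:00-09:30, 10:45-11:45, 13:15-16:15.
Hiro ∩ Yara: 09:00-09:15, 13:15-14:30.
Hiro ∩ Yara ∩ Quinn: 09:00-09:15, 13:45-14:30.
Hiro ∩ Yara ∩ Quinn ∩ Diego: 09:00-09:15, 13:45-14:30.
Hiro ∩ Yara ∩ Quinn ∩ Diego ∩ Wendy: 09:00-09:15, 13:45-14:30.
Hiro ∩ Yara ∩ Quinn ∩ Diego ∩ Wendy ∩ Freya: 09:00-09:15, 13:45-14:30.
Hiro ∩ Yara ∩ Quinn ∩ Diego ∩ Wendy ∩ Freya ∩ Farrukh: 09:00-09:15, 13:45-14:30.
The first common window of at least 30 minutes is 13:45-14:30, so the earliest start is 13:45.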